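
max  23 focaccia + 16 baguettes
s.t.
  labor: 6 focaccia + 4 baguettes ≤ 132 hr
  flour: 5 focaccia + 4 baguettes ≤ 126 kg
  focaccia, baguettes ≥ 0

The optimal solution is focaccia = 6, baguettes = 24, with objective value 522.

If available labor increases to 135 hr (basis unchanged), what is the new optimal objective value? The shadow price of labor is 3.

Δb = 3, so new z* = 522 + (3)·(3) = 522 + 9 = 531.

531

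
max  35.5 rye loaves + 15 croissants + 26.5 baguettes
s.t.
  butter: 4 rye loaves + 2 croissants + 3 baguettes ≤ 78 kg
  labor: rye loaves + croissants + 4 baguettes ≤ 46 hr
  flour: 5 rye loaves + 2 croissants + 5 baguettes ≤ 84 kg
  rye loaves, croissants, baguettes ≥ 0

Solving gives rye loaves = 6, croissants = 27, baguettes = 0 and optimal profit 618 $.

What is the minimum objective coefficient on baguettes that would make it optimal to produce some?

33.5

Binding: butter and flour. Non-binding: labor (13 unused).
Slack constraints have shadow price 0 (complementary slackness).
The binding rows give the dual system: 4·y_butter + 5·y_flour = 35.5 and 2·y_butter + 2·y_flour = 15.
This yields shadow prices y_butter = 2, y_flour = 5.5.
baguettes enters the basis when its profit ≥ yᵀa₃ = 2·3 + 5.5·5 = 33.5.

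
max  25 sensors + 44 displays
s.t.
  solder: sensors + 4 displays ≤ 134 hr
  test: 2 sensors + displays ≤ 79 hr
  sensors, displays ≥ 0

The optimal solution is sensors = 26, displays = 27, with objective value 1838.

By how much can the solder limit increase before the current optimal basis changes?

Binding constraints: solder, test. The basis is B = [[1,4],[2,1]] with det -7.
Per unit increase in solder, x* moves by d = (-0.1429, 0.2857).
The basis stays optimal until sensors reaches 0; allowable increase = 182 hr.

182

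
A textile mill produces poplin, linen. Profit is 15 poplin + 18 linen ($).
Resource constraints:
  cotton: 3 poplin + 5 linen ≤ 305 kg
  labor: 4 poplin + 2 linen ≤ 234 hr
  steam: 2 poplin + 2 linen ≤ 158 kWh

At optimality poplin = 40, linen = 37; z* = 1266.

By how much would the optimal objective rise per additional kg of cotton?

3

Binding: cotton and labor. Non-binding: steam (4 unused).
Since steam is not tight, its dual is 0.
Dual feasibility on the basic columns requires 3·y_cotton + 4·y_labor = 15, 5·y_cotton + 2·y_labor = 18.
→ y_cotton = 3 and y_labor = 1.5.
Shadow price of cotton = 3.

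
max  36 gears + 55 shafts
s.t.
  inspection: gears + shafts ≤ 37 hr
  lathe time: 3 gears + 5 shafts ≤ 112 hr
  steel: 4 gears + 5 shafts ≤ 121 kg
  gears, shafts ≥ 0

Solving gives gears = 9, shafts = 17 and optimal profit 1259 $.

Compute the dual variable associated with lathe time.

8

Binding: lathe time and steel. Non-binding: inspection (11 unused).
Since inspection is not tight, its dual is 0.
From A_Bᵀ y = c: 3·y_lathe time + 4·y_steel = 36; 5·y_lathe time + 5·y_steel = 55.
Solving: y_lathe time = 8, y_steel = 3.
Shadow price of lathe time = 8.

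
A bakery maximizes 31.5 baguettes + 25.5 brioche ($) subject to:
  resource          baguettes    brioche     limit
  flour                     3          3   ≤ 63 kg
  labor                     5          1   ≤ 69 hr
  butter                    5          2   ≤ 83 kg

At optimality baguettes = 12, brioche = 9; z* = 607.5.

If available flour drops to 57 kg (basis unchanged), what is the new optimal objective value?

559.5

At the optimum: flour uses 63 of 63 (binding); labor uses 69 of 69 (binding); butter uses 78 of 83 (slack = 5).
Since butter is not tight, its dual is 0.
Dual feasibility on the basic columns requires 3·y_flour + 5·y_labor = 31.5, 3·y_flour + 1·y_labor = 25.5.
This yields shadow prices y_flour = 8, y_labor = 1.5.
Δz = y_flour·Δb = 8 × (-6) = -48, so new z* = 607.5 − 48 = 559.5.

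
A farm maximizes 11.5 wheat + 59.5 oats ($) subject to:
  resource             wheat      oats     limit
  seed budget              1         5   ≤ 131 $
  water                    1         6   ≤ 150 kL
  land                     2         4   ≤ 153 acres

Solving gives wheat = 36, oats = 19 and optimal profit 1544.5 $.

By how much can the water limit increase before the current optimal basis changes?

7.2

Binding constraints: seed budget, water. The basis is B = [[1,5],[1,6]] with det 1.
Per unit increase in water, x* moves by d = (-5, 1).
The basis stays optimal until wheat reaches 0; allowable increase = 7.2 kL.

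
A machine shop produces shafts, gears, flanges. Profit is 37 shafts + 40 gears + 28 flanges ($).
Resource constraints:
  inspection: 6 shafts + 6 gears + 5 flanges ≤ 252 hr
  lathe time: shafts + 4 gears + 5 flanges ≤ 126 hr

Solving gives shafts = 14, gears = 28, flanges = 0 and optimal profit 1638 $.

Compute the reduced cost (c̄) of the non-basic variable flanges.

-7

Both inspection and lathe time are binding at x*.
From A_Bᵀ y = c: 6·y_inspection + 1·y_lathe time = 37; 6·y_inspection + 4·y_lathe time = 40.
This yields shadow prices y_inspection = 6, y_lathe time = 1.
Reduced cost of flanges: c₃ − yᵀa₃ = 28 − (6·5 + 1·5) = 28 − 35 = -7.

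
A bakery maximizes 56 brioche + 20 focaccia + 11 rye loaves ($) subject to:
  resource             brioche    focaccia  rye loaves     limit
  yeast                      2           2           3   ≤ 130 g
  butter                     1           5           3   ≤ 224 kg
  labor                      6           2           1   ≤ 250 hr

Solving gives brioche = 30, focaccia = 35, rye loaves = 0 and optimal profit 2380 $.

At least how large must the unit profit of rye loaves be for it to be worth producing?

Binding: yeast and labor. Non-binding: butter (19 unused).
Since butter is not tight, its dual is 0.
The binding rows give the dual system: 2·y_yeast + 6·y_labor = 56 and 2·y_yeast + 2·y_labor = 20.
This yields shadow prices y_yeast = 1, y_labor = 9.
rye loaves enters the basis when its profit ≥ yᵀa₃ = 1·3 + 9·1 = 12.

12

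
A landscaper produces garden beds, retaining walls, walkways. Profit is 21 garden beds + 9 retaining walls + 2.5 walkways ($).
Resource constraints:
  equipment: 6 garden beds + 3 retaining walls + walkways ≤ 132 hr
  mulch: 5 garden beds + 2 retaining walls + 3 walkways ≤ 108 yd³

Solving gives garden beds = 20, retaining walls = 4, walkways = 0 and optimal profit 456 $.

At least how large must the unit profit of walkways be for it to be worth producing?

Check each constraint at x*: equipment 132/132 (tight); mulch 108/108 (tight).
The binding rows give the dual system: 6·y_equipment + 5·y_mulch = 21 and 3·y_equipment + 2·y_mulch = 9.
→ y_equipment = 1 and y_mulch = 3.
walkways enters the basis when its profit ≥ yᵀa₃ = 1·1 + 3·3 = 10.

10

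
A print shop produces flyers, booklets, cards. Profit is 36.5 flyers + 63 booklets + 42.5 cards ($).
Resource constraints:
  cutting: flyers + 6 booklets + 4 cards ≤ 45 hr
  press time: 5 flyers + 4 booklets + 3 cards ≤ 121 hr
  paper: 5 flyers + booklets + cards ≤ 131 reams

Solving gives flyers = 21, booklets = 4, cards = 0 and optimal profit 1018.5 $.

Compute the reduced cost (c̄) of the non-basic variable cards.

Binding: cutting and press time. Non-binding: paper (22 unused).
Slack constraints have shadow price 0 (complementary slackness).
Dual feasibility on the basic columns requires 1·y_cutting + 5·y_press time = 36.5, 6·y_cutting + 4·y_press time = 63.
→ y_cutting = 6.5 and y_press time = 6.
Reduced cost of cards: c₃ − yᵀa₃ = 42.5 − (6.5·4 + 6·3) = 42.5 − 44 = -1.5.

-1.5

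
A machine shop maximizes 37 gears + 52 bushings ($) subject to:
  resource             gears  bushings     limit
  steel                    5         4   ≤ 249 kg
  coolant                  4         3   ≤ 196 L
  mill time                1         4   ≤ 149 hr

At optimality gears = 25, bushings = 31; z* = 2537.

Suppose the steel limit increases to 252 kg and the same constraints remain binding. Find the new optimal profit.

2555

Binding: steel and mill time. Non-binding: coolant (3 unused).
Since coolant is not tight, its dual is 0.
The binding rows give the dual system: 5·y_steel + 1·y_mill time = 37 and 4·y_steel + 4·y_mill time = 52.
This yields shadow prices y_steel = 6, y_mill time = 7.
Δz = y_steel·Δb = 6 × (3) = 18, so new z* = 2537 + 18 = 2555.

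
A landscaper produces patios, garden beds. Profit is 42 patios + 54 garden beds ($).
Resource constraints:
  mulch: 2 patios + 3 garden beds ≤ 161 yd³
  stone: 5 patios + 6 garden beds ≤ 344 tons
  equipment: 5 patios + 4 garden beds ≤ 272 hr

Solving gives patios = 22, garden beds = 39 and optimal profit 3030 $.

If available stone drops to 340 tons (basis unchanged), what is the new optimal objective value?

3006

Check each constraint at x*: mulch 161/161 (tight); stone 344/344 (tight); equipment 266/272 (slack 6).
By complementary slackness, y = 0 for the non-binding constraint.
Dual feasibility on the basic columns requires 2·y_mulch + 5·y_stone = 42, 3·y_mulch + 6·y_stone = 54.
→ y_mulch = 6 and y_stone = 6.
Δz = y_stone·Δb = 6 × (-4) = -24, so new z* = 3030 − 24 = 3006.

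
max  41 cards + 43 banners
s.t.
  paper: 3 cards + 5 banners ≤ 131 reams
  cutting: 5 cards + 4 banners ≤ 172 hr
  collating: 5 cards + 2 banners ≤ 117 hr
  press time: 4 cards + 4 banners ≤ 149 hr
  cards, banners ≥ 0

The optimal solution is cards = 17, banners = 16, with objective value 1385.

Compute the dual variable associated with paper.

7

At the optimum: paper uses 131 of 131 (binding); cutting uses 149 of 172 (slack = 23); collating uses 117 of 117 (binding); press time uses 132 of 149 (slack = 17).
Slack constraints have shadow price 0 (complementary slackness).
Dual feasibility on the basic columns requires 3·y_paper + 5·y_collating = 41, 5·y_paper + 2·y_collating = 43.
This yields shadow prices y_paper = 7, y_collating = 4.
Shadow price of paper = 7.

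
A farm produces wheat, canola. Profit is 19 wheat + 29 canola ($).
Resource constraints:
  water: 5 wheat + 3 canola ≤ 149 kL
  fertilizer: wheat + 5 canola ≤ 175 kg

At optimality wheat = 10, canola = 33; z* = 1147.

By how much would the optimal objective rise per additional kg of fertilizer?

4

Check each constraint at x*: water 149/149 (tight); fertilizer 175/175 (tight).
From A_Bᵀ y = c: 5·y_water + 1·y_fertilizer = 19; 3·y_water + 5·y_fertilizer = 29.
This yields shadow prices y_water = 3, y_fertilizer = 4.
Shadow price of fertilizer = 4.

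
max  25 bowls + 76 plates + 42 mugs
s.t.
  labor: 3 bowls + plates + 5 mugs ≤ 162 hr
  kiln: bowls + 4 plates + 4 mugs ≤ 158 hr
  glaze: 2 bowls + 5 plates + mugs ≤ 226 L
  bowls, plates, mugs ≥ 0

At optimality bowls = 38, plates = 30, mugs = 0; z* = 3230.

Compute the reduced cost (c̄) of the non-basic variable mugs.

-2

Check each constraint at x*: labor 144/162 (slack 18); kiln 158/158 (tight); glaze 226/226 (tight).
By complementary slackness, y = 0 for the non-binding constraint.
The binding rows give the dual system: 1·y_kiln + 2·y_glaze = 25 and 4·y_kiln + 5·y_glaze = 76.
This yields shadow prices y_kiln = 9, y_glaze = 8.
Reduced cost of mugs: c₃ − yᵀa₃ = 42 − (9·4 + 8·1) = 42 − 44 = -2.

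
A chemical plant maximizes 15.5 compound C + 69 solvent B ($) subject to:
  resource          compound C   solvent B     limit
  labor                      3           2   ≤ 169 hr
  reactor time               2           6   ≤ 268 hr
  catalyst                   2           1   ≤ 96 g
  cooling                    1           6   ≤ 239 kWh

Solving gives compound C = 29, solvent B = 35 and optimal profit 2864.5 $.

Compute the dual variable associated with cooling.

7.5

Binding: reactor time and cooling. Non-binding: labor (12 unused), catalyst (3 unused).
Slack constraints have shadow price 0 (complementary slackness).
Dual feasibility on the basic columns requires 2·y_reactor time + 1·y_cooling = 15.5, 6·y_reactor time + 6·y_cooling = 69.
→ y_reactor time = 4 and y_cooling = 7.5.
Shadow price of cooling = 7.5.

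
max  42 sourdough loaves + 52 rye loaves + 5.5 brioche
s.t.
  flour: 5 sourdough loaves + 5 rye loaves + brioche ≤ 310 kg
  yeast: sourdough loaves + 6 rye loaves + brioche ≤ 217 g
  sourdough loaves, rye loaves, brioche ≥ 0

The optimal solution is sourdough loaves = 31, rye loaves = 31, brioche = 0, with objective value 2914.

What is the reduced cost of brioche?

-4.5

At the optimum: flour uses 310 of 310 (binding); yeast uses 217 of 217 (binding).
Dual feasibility on the basic columns requires 5·y_flour + 1·y_yeast = 42, 5·y_flour + 6·y_yeast = 52.
This yields shadow prices y_flour = 8, y_yeast = 2.
Reduced cost of brioche: c₃ − yᵀa₃ = 5.5 − (8·1 + 2·1) = 5.5 − 10 = -4.5.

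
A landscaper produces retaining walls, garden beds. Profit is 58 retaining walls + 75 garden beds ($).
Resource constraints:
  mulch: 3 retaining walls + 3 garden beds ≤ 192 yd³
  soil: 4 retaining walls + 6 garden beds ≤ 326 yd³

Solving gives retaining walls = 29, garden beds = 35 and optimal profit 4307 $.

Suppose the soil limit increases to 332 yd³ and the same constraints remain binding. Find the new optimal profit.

At the optimum: mulch uses 192 of 192 (binding); soil uses 326 of 326 (binding).
The binding rows give the dual system: 3·y_mulch + 4·y_soil = 58 and 3·y_mulch + 6·y_soil = 75.
→ y_mulch = 8 and y_soil = 8.5.
Δz = y_soil·Δb = 8.5 × (6) = 51, so new z* = 4307 + 51 = 4358.

4358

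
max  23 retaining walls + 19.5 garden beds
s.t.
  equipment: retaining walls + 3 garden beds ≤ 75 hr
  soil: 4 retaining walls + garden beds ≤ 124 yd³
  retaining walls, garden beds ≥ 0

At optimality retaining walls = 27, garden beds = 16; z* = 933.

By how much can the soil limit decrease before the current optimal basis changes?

99

Binding constraints: equipment, soil. The basis is B = [[1,3],[4,1]] with det -11.
Per unit decrease in soil, x* moves by d = (-0.2727, 0.0909).
The basis stays optimal until retaining walls reaches 0; allowable decrease = 99 yd³.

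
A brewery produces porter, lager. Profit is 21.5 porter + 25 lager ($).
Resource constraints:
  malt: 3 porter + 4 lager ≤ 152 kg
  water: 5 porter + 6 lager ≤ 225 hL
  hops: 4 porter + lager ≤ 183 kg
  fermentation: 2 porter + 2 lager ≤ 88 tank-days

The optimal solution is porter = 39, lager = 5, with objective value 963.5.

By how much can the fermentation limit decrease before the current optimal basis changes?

13

Binding constraints: water, fermentation. The basis is B = [[5,6],[2,2]] with det -2.
Per unit decrease in fermentation, x* moves by d = (-3, 2.5).
The basis stays optimal until porter reaches 0; allowable decrease = 13 tank-days.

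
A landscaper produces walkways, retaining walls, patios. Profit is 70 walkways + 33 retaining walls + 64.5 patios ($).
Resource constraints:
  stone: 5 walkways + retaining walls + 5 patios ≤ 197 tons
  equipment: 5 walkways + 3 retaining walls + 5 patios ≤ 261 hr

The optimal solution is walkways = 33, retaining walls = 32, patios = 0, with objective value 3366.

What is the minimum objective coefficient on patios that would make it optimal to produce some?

At the optimum: stone uses 197 of 197 (binding); equipment uses 261 of 261 (binding).
The binding rows give the dual system: 5·y_stone + 5·y_equipment = 70 and 1·y_stone + 3·y_equipment = 33.
This yields shadow prices y_stone = 4.5, y_equipment = 9.5.
patios enters the basis when its profit ≥ yᵀa₃ = 4.5·5 + 9.5·5 = 70.

70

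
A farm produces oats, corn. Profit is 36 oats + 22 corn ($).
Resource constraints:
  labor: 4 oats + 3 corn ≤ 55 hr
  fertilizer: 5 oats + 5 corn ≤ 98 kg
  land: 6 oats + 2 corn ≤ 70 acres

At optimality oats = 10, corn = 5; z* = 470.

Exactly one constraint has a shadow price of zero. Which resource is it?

fertilizer

labor: 55/55 (binding)
fertilizer: 75/98 (slack 23)
land: 70/70 (binding)
By complementary slackness, a constraint with positive slack has shadow price 0 → fertilizer.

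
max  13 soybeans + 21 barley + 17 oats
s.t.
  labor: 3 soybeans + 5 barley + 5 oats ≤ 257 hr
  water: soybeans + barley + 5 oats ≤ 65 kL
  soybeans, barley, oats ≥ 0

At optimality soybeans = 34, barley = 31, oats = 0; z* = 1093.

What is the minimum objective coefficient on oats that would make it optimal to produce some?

25

Both labor and water are binding at x*.
The binding rows give the dual system: 3·y_labor + 1·y_water = 13 and 5·y_labor + 1·y_water = 21.
This yields shadow prices y_labor = 4, y_water = 1.
oats enters the basis when its profit ≥ yᵀa₃ = 4·5 + 1·5 = 25.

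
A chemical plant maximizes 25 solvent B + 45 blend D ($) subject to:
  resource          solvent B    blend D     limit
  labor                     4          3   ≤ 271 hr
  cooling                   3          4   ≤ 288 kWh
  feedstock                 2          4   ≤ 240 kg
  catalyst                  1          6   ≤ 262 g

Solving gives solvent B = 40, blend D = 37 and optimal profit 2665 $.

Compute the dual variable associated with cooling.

0

Check each constraint at x*: labor 271/271 (tight); cooling 268/288 (slack 20); feedstock 228/240 (slack 12); catalyst 262/262 (tight).
Slack constraints have shadow price 0 (complementary slackness).
The binding rows give the dual system: 4·y_labor + 1·y_catalyst = 25 and 3·y_labor + 6·y_catalyst = 45.
Solving: y_labor = 5, y_catalyst = 5.
Shadow price of cooling = 0.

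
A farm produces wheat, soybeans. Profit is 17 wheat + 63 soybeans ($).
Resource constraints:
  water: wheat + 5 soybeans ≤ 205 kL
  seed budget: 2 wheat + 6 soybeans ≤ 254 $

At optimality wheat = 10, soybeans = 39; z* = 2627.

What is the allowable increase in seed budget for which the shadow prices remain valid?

156

Binding constraints: water, seed budget. The basis is B = [[1,5],[2,6]] with det -4.
Per unit increase in seed budget, x* moves by d = (1.25, -0.25).
The basis stays optimal until soybeans reaches 0; allowable increase = 156 $.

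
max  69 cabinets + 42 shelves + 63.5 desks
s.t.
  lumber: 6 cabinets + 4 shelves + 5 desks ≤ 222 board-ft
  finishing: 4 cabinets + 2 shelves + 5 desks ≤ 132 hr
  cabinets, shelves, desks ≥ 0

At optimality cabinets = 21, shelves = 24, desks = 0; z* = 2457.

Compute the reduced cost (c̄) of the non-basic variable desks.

At the optimum: lumber uses 222 of 222 (binding); finishing uses 132 of 132 (binding).
From A_Bᵀ y = c: 6·y_lumber + 4·y_finishing = 69; 4·y_lumber + 2·y_finishing = 42.
This yields shadow prices y_lumber = 7.5, y_finishing = 6.
Reduced cost of desks: c₃ − yᵀa₃ = 63.5 − (7.5·5 + 6·5) = 63.5 − 67.5 = -4.

-4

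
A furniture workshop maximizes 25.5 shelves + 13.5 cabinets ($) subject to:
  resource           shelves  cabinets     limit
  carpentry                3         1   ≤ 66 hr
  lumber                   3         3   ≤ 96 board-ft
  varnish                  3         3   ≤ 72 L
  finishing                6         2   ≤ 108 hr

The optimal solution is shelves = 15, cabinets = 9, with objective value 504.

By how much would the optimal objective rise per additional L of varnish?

At the optimum: carpentry uses 54 of 66 (slack = 12); lumber uses 72 of 96 (slack = 24); varnish uses 72 of 72 (binding); finishing uses 108 of 108 (binding).
By complementary slackness, y = 0 for the non-binding constraints.
The binding rows give the dual system: 3·y_varnish + 6·y_finishing = 25.5 and 3·y_varnish + 2·y_finishing = 13.5.
Solving: y_varnish = 2.5, y_finishing = 3.
Shadow price of varnish = 2.5.

2.5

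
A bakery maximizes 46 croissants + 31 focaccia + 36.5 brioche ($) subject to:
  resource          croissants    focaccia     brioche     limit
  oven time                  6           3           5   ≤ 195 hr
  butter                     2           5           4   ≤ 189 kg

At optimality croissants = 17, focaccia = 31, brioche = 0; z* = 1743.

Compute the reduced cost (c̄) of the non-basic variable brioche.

-6.5

Check each constraint at x*: oven time 195/195 (tight); butter 189/189 (tight).
The binding rows give the dual system: 6·y_oven time + 2·y_butter = 46 and 3·y_oven time + 5·y_butter = 31.
Solving: y_oven time = 7, y_butter = 2.
Reduced cost of brioche: c₃ − yᵀa₃ = 36.5 − (7·5 + 2·4) = 36.5 − 43 = -6.5.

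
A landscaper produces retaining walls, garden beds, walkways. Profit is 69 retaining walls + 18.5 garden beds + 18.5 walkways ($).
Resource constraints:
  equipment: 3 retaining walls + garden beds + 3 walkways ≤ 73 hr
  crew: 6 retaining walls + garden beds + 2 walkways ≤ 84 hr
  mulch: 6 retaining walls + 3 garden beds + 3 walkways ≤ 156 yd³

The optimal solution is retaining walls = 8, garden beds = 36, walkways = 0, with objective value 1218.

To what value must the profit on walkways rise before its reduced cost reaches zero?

Binding: crew and mulch. Non-binding: equipment (13 unused).
By complementary slackness, y = 0 for the non-binding constraint.
Dual feasibility on the basic columns requires 6·y_crew + 6·y_mulch = 69, 1·y_crew + 3·y_mulch = 18.5.
→ y_crew = 8 and y_mulch = 3.5.
walkways enters the basis when its profit ≥ yᵀa₃ = 8·2 + 3.5·3 = 26.5.

26.5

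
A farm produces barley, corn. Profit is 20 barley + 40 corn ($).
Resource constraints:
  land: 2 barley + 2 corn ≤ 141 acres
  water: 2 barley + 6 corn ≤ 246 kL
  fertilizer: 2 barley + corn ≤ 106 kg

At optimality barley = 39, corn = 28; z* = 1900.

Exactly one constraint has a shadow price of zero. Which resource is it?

land: 134/141 (slack 7)
water: 246/246 (binding)
fertilizer: 106/106 (binding)
By complementary slackness, a constraint with positive slack has shadow price 0 → land.

land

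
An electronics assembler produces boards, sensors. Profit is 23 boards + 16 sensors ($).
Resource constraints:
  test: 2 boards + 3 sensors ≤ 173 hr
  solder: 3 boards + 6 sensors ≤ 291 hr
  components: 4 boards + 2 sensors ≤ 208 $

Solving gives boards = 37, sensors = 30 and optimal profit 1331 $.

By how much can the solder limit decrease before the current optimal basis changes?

135

Binding constraints: solder, components. The basis is B = [[3,6],[4,2]] with det -18.
Per unit decrease in solder, x* moves by d = (0.1111, -0.2222).
The basis stays optimal until sensors reaches 0; allowable decrease = 135 hr.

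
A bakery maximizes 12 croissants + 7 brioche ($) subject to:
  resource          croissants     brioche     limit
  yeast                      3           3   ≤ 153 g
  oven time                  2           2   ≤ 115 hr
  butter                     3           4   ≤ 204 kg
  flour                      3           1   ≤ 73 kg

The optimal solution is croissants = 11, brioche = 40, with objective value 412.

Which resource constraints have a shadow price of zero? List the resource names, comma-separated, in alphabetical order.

yeast: 153/153 (binding)
oven time: 102/115 (slack 13)
butter: 193/204 (slack 11)
flour: 73/73 (binding)
By complementary slackness, a constraint with positive slack has shadow price 0 → butter, oven time.

butter, oven time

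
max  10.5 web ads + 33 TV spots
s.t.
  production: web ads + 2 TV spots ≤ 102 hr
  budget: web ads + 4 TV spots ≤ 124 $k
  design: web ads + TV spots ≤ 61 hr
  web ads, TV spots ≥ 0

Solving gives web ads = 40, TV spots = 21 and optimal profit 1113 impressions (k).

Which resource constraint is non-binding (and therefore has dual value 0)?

production: 82/102 (slack 20)
budget: 124/124 (binding)
design: 61/61 (binding)
By complementary slackness, a constraint with positive slack has shadow price 0 → production.

production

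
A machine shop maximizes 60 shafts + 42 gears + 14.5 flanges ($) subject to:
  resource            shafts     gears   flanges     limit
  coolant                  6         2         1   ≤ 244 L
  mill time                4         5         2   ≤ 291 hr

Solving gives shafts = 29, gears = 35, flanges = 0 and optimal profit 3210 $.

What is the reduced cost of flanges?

At the optimum: coolant uses 244 of 244 (binding); mill time uses 291 of 291 (binding).
From A_Bᵀ y = c: 6·y_coolant + 4·y_mill time = 60; 2·y_coolant + 5·y_mill time = 42.
→ y_coolant = 6 and y_mill time = 6.
Reduced cost of flanges: c₃ − yᵀa₃ = 14.5 − (6·1 + 6·2) = 14.5 − 18 = -3.5.

-3.5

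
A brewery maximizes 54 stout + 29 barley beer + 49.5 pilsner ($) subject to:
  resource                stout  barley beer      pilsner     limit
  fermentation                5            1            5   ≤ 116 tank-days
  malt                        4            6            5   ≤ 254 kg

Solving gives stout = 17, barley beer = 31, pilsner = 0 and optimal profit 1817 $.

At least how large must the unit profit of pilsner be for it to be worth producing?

Both fermentation and malt are binding at x*.
The binding rows give the dual system: 5·y_fermentation + 4·y_malt = 54 and 1·y_fermentation + 6·y_malt = 29.
This yields shadow prices y_fermentation = 8, y_malt = 3.5.
pilsner enters the basis when its profit ≥ yᵀa₃ = 8·5 + 3.5·5 = 57.5.

57.5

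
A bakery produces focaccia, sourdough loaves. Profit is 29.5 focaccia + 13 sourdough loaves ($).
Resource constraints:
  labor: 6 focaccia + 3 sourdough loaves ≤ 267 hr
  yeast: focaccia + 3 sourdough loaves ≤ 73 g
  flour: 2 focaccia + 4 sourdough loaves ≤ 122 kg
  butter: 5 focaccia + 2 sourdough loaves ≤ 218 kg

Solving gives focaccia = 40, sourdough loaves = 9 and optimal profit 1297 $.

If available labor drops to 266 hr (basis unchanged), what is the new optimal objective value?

1295

Binding: labor and butter. Non-binding: yeast (6 unused), flour (6 unused).
Slack constraints have shadow price 0 (complementary slackness).
The binding rows give the dual system: 6·y_labor + 5·y_butter = 29.5 and 3·y_labor + 2·y_butter = 13.
This yields shadow prices y_labor = 2, y_butter = 3.5.
Δz = y_labor·Δb = 2 × (-1) = -2, so new z* = 1297 − 2 = 1295.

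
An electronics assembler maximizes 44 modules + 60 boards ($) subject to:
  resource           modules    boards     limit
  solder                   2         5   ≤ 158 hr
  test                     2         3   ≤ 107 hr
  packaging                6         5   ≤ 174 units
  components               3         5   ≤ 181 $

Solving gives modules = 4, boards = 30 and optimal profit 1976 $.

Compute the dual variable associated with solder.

7

Check each constraint at x*: solder 158/158 (tight); test 98/107 (slack 9); packaging 174/174 (tight); components 162/181 (slack 19).
Slack constraints have shadow price 0 (complementary slackness).
Dual feasibility on the basic columns requires 2·y_solder + 6·y_packaging = 44, 5·y_solder + 5·y_packaging = 60.
Solving: y_solder = 7, y_packaging = 5.
Shadow price of solder = 7.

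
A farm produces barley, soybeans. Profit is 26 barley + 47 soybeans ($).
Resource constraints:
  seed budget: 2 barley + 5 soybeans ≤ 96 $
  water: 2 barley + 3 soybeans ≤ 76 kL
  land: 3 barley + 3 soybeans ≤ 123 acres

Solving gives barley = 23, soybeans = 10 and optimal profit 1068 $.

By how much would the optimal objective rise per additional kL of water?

9

At the optimum: seed budget uses 96 of 96 (binding); water uses 76 of 76 (binding); land uses 99 of 123 (slack = 24).
Since land is not tight, its dual is 0.
From A_Bᵀ y = c: 2·y_seed budget + 2·y_water = 26; 5·y_seed budget + 3·y_water = 47.
This yields shadow prices y_seed budget = 4, y_water = 9.
Shadow price of water = 9.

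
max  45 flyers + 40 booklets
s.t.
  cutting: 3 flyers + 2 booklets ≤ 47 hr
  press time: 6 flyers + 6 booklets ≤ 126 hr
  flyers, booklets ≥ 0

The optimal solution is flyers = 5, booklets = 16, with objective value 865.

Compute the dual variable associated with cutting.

5

Both cutting and press time are binding at x*.
Dual feasibility on the basic columns requires 3·y_cutting + 6·y_press time = 45, 2·y_cutting + 6·y_press time = 40.
→ y_cutting = 5 and y_press time = 5.
Shadow price of cutting = 5.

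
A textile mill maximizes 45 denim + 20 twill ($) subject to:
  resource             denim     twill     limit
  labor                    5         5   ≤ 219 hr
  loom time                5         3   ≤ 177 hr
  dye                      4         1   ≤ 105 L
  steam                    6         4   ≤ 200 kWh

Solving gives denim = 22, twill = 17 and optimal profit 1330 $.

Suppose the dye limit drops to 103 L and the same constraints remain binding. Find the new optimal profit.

1318

At the optimum: labor uses 195 of 219 (slack = 24); loom time uses 161 of 177 (slack = 16); dye uses 105 of 105 (binding); steam uses 200 of 200 (binding).
Since labor, loom time are not tight, their duals are 0.
From A_Bᵀ y = c: 4·y_dye + 6·y_steam = 45; 1·y_dye + 4·y_steam = 20.
This yields shadow prices y_dye = 6, y_steam = 3.5.
Δz = y_dye·Δb = 6 × (-2) = -12, so new z* = 1330 − 12 = 1318.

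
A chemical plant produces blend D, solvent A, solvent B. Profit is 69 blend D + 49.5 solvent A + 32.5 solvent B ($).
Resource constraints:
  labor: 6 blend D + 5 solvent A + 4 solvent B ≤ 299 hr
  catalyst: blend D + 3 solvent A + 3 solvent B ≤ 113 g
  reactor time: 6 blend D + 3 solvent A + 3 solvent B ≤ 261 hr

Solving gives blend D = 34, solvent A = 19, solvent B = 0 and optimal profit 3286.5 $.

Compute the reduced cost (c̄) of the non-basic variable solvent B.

Check each constraint at x*: labor 299/299 (tight); catalyst 91/113 (slack 22); reactor time 261/261 (tight).
By complementary slackness, y = 0 for the non-binding constraint.
The binding rows give the dual system: 6·y_labor + 6·y_reactor time = 69 and 5·y_labor + 3·y_reactor time = 49.5.
→ y_labor = 7.5 and y_reactor time = 4.
Reduced cost of solvent B: c₃ − yᵀa₃ = 32.5 − (7.5·4 + 4·3) = 32.5 − 42 = -9.5.

-9.5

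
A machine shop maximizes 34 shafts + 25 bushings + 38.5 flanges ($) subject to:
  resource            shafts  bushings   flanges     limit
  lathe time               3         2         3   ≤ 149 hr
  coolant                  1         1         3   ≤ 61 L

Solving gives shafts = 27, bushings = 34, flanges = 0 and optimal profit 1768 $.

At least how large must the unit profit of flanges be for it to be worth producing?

48

Both lathe time and coolant are binding at x*.
Dual feasibility on the basic columns requires 3·y_lathe time + 1·y_coolant = 34, 2·y_lathe time + 1·y_coolant = 25.
This yields shadow prices y_lathe time = 9, y_coolant = 7.
flanges enters the basis when its profit ≥ yᵀa₃ = 9·3 + 7·3 = 48.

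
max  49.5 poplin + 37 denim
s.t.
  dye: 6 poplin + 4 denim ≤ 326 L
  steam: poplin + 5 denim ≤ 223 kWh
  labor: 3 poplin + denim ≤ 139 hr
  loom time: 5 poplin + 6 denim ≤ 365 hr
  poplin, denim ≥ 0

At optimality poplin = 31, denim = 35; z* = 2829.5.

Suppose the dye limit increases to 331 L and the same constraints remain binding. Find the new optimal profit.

At the optimum: dye uses 326 of 326 (binding); steam uses 206 of 223 (slack = 17); labor uses 128 of 139 (slack = 11); loom time uses 365 of 365 (binding).
Since steam, labor are not tight, their duals are 0.
The binding rows give the dual system: 6·y_dye + 5·y_loom time = 49.5 and 4·y_dye + 6·y_loom time = 37.
→ y_dye = 7 and y_loom time = 1.5.
Δz = y_dye·Δb = 7 × (5) = 35, so new z* = 2829.5 + 35 = 2864.5.

2864.5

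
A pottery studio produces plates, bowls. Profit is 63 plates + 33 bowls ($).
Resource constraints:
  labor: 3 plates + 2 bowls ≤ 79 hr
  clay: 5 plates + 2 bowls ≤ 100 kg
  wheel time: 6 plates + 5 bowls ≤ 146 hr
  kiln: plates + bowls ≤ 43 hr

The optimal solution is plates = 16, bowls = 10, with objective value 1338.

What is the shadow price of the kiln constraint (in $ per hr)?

0

At the optimum: labor uses 68 of 79 (slack = 11); clay uses 100 of 100 (binding); wheel time uses 146 of 146 (binding); kiln uses 26 of 43 (slack = 17).
By complementary slackness, y = 0 for the non-binding constraints.
From A_Bᵀ y = c: 5·y_clay + 6·y_wheel time = 63; 2·y_clay + 5·y_wheel time = 33.
→ y_clay = 9 and y_wheel time = 3.
Shadow price of kiln = 0.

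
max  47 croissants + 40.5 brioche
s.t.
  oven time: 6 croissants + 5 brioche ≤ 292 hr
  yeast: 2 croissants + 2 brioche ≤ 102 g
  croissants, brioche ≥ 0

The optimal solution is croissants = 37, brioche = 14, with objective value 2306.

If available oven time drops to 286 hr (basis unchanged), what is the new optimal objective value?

At the optimum: oven time uses 292 of 292 (binding); yeast uses 102 of 102 (binding).
From A_Bᵀ y = c: 6·y_oven time + 2·y_yeast = 47; 5·y_oven time + 2·y_yeast = 40.5.
This yields shadow prices y_oven time = 6.5, y_yeast = 4.
Δz = y_oven time·Δb = 6.5 × (-6) = -39, so new z* = 2306 − 39 = 2267.

2267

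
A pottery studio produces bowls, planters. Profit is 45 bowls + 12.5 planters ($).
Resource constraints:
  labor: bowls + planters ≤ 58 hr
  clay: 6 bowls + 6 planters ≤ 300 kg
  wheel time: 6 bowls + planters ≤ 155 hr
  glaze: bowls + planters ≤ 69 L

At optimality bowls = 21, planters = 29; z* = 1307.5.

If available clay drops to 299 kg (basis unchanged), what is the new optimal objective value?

1306.5

Check each constraint at x*: labor 50/58 (slack 8); clay 300/300 (tight); wheel time 155/155 (tight); glaze 50/69 (slack 19).
Since labor, glaze are not tight, their duals are 0.
Dual feasibility on the basic columns requires 6·y_clay + 6·y_wheel time = 45, 6·y_clay + 1·y_wheel time = 12.5.
This yields shadow prices y_clay = 1, y_wheel time = 6.5.
Δz = y_clay·Δb = 1 × (-1) = -1, so new z* = 1307.5 − 1 = 1306.5.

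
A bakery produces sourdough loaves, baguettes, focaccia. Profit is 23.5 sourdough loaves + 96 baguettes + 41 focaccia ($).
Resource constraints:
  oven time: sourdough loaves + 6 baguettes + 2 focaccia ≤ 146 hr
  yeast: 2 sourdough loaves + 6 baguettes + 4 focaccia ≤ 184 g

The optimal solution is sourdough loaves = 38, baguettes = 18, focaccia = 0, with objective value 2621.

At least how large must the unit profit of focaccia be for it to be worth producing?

47

Check each constraint at x*: oven time 146/146 (tight); yeast 184/184 (tight).
The binding rows give the dual system: 1·y_oven time + 2·y_yeast = 23.5 and 6·y_oven time + 6·y_yeast = 96.
Solving: y_oven time = 8.5, y_yeast = 7.5.
focaccia enters the basis when its profit ≥ yᵀa₃ = 8.5·2 + 7.5·4 = 47.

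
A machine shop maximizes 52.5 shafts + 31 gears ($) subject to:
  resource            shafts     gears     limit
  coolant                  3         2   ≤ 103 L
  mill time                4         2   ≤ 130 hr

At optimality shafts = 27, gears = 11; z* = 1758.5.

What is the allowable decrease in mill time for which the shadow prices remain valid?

Binding constraints: coolant, mill time. The basis is B = [[3,2],[4,2]] with det -2.
Per unit decrease in mill time, x* moves by d = (-1, 1.5).
The basis stays optimal until shafts reaches 0; allowable decrease = 27 hr.

27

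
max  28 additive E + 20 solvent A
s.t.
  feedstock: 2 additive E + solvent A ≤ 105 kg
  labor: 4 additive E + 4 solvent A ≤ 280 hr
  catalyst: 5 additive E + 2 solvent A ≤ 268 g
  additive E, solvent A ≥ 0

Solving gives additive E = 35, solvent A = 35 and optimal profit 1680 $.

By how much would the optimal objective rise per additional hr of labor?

3

Check each constraint at x*: feedstock 105/105 (tight); labor 280/280 (tight); catalyst 245/268 (slack 23).
Since catalyst is not tight, its dual is 0.
The binding rows give the dual system: 2·y_feedstock + 4·y_labor = 28 and 1·y_feedstock + 4·y_labor = 20.
Solving: y_feedstock = 8, y_labor = 3.
Shadow price of labor = 3.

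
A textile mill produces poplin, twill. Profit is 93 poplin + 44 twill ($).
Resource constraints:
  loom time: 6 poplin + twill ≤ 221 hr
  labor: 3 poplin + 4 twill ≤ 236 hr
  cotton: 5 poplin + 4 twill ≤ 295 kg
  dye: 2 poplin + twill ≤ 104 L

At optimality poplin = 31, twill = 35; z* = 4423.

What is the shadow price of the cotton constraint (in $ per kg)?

Binding: loom time and cotton. Non-binding: labor (3 unused), dye (7 unused).
Slack constraints have shadow price 0 (complementary slackness).
Dual feasibility on the basic columns requires 6·y_loom time + 5·y_cotton = 93, 1·y_loom time + 4·y_cotton = 44.
→ y_loom time = 8 and y_cotton = 9.
Shadow price of cotton = 9.

9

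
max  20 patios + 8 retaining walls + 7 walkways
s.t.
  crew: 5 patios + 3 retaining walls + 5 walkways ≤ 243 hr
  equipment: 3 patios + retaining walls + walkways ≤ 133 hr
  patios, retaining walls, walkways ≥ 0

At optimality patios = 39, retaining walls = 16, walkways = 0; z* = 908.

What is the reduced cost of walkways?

At the optimum: crew uses 243 of 243 (binding); equipment uses 133 of 133 (binding).
The binding rows give the dual system: 5·y_crew + 3·y_equipment = 20 and 3·y_crew + 1·y_equipment = 8.
Solving: y_crew = 1, y_equipment = 5.
Reduced cost of walkways: c₃ − yᵀa₃ = 7 − (1·5 + 5·1) = 7 − 10 = -3.

-3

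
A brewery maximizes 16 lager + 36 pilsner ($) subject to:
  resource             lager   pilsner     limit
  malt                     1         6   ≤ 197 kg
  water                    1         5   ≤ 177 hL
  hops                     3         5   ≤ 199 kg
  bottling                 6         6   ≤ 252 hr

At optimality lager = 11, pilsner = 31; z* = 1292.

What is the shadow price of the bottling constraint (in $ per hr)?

2

Binding: malt and bottling. Non-binding: water (11 unused), hops (11 unused).
Slack constraints have shadow price 0 (complementary slackness).
The binding rows give the dual system: 1·y_malt + 6·y_bottling = 16 and 6·y_malt + 6·y_bottling = 36.
This yields shadow prices y_malt = 4, y_bottling = 2.
Shadow price of bottling = 2.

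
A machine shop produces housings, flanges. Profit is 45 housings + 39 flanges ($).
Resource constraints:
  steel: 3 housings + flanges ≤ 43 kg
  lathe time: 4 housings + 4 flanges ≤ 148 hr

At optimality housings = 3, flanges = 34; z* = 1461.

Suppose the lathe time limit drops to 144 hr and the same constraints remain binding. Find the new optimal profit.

At the optimum: steel uses 43 of 43 (binding); lathe time uses 148 of 148 (binding).
The binding rows give the dual system: 3·y_steel + 4·y_lathe time = 45 and 1·y_steel + 4·y_lathe time = 39.
This yields shadow prices y_steel = 3, y_lathe time = 9.
Δz = y_lathe time·Δb = 9 × (-4) = -36, so new z* = 1461 − 36 = 1425.

1425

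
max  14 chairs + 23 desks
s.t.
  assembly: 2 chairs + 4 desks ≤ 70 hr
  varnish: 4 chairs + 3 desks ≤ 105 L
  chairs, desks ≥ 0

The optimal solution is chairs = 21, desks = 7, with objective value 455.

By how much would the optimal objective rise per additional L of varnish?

Check each constraint at x*: assembly 70/70 (tight); varnish 105/105 (tight).
Dual feasibility on the basic columns requires 2·y_assembly + 4·y_varnish = 14, 4·y_assembly + 3·y_varnish = 23.
→ y_assembly = 5 and y_varnish = 1.
Shadow price of varnish = 1.

1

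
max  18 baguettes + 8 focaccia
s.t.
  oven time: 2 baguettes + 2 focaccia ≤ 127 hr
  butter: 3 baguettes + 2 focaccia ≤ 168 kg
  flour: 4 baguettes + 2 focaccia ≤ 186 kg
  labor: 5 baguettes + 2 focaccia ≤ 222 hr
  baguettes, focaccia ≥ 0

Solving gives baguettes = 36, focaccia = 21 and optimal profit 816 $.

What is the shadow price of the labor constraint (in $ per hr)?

2

Binding: flour and labor. Non-binding: oven time (13 unused), butter (18 unused).
By complementary slackness, y = 0 for the non-binding constraints.
From A_Bᵀ y = c: 4·y_flour + 5·y_labor = 18; 2·y_flour + 2·y_labor = 8.
Solving: y_flour = 2, y_labor = 2.
Shadow price of labor = 2.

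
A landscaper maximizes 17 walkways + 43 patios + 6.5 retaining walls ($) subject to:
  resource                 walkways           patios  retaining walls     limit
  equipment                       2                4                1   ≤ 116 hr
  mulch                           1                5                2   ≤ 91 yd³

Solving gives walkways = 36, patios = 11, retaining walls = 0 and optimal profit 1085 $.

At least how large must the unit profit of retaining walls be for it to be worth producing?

13

Both equipment and mulch are binding at x*.
The binding rows give the dual system: 2·y_equipment + 1·y_mulch = 17 and 4·y_equipment + 5·y_mulch = 43.
This yields shadow prices y_equipment = 7, y_mulch = 3.
retaining walls enters the basis when its profit ≥ yᵀa₃ = 7·1 + 3·2 = 13.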